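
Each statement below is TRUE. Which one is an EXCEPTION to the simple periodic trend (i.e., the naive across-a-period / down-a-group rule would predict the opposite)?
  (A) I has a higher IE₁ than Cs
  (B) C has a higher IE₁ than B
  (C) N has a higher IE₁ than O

The general trend: IE₁ increases across a period and decreases down a group.
(A) I (period 5, group 17) vs Cs (period 6, group 1): the stated order agrees with the simple trend.
(B) C (period 2, group 14) vs B (period 2, group 13): the stated order agrees with the simple trend.
(C) N (period 2, group 15) vs O (period 2, group 16): the stated order contradicts the simple trend.
The exception is (C): pairing an electron in O's 2p⁴ costs repulsion energy, so O ionizes more easily than half-filled N (2p³).

(C)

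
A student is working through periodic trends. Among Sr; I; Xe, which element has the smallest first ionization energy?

Sr is in period 5, group 2; I is in period 5, group 17; Xe is in period 5, group 18.
Removing the outermost electron gets harder across a period and easier down a group.
All lie in period 5, so first ionization energy increases left to right.
The smallest first ionization energy among these belongs to Sr.

Sr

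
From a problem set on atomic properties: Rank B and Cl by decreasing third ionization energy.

IE_3 is the cost of taking one more electron from the +2 cation: B²⁺ still has 1 valence electron; Cl²⁺ still has 5 valence electrons.
All are still removing valence electrons, so compare the +2 ions as you would atoms: IE_3 generally rises across a period (higher Z_eff) and falls down a group (larger shell), subject to the usual subshell exceptions.
Valence configurations: B²⁺ [He]2s¹, Cl²⁺ [Ne]3s²3p³.
Tabulated IE_3 (kJ/mol): B 3660, Cl 3822.
Hence IE_3: B < Cl.

Cl > B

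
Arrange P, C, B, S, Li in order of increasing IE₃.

P < S < B < C < Li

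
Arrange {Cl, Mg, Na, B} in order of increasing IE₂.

Mg < Cl < B < Na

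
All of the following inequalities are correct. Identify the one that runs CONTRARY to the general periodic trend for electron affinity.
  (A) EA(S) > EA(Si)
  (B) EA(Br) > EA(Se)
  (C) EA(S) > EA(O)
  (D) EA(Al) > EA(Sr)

The general trend: electron affinity increases across a period and decreases down a group.
(A) S (period 3, group 16) vs Si (period 3, group 14): the stated order agrees with the simple trend.
(B) Br (period 4, group 17) vs Se (period 4, group 16): the stated order agrees with the simple trend.
(C) S (period 3, group 16) vs O (period 2, group 16): the stated order contradicts the simple trend.
(D) Al (period 3, group 13) vs Sr (period 5, group 2): the stated order agrees with the simple trend.
The exception is (C): the compact 2p subshell of O repels the added electron more than S's larger 3p does.

(C)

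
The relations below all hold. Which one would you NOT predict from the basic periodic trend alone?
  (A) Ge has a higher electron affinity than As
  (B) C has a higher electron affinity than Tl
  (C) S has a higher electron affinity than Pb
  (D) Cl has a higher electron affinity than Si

(A)

The general trend: electron affinity increases across a period and decreases down a group.
(A) Ge (period 4, group 14) vs As (period 4, group 15): the stated order contradicts the simple trend.
(B) C (period 2, group 14) vs Tl (period 6, group 13): the stated order agrees with the simple trend.
(C) S (period 3, group 16) vs Pb (period 6, group 14): the stated order agrees with the simple trend.
(D) Cl (period 3, group 17) vs Si (period 3, group 14): the stated order agrees with the simple trend.
The exception is (A): adding an electron to As's half-filled 4p³ is unfavourable, so Ge (4p²) has the more exothermic EA.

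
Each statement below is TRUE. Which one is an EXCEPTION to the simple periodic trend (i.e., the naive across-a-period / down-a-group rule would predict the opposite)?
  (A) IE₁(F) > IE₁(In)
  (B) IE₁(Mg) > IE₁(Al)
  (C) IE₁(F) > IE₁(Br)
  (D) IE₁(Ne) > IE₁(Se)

The general trend: IE₁ increases across a period and decreases down a group.
(A) F (period 2, group 17) vs In (period 5, group 13): the stated order agrees with the simple trend.
(B) Mg (period 3, group 2) vs Al (period 3, group 13): the stated order contradicts the simple trend.
(C) F (period 2, group 17) vs Br (period 4, group 17): the stated order agrees with the simple trend.
(D) Ne (period 2, group 18) vs Se (period 4, group 16): the stated order agrees with the simple trend.
The exception is (B): Al's single 3p electron is easier to remove than one from Mg's filled 3s².

(B)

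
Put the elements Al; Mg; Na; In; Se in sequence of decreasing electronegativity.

Se > In > Al > Mg > Na

Na is in period 3, group 1; Mg is in period 3, group 2; Al is in period 3, group 13; Se is in period 4, group 16; In is in period 5, group 13.
Electronegativity increases across a period and decreases down a group, tracking effective nuclear charge and atomic size.
Here both period and group differ, so the two effects have to be weighed against each other.
Mg > Na: Mg lies to the right of Na in period 3, so the across-period effect alone puts Mg higher.
Al > Mg: both are in period 3; the period trend gives Al the larger value.
In > Al: this pair runs against the simple trend — see the exception note.
Se > In: both effects reinforce here, so Se is clearly the higher of the two.
Note the exception: In has a higher electronegativity than Al, contrary to the simple trend — poor shielding by filled d (and f) subshells raises the heavier element's effective nuclear charge more than the simple down-group trend predicts.
For reference (Pauling): Na 0.93, Mg 1.31, Al 1.61, Se 2.55, In 1.78.
So from highest to lowest: Se > In > Al > Mg > Na.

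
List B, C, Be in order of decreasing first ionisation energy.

C > Be > B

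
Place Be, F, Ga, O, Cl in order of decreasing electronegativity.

F > O > Cl > Ga > Be

Smaller atoms with higher effective nuclear charge are more electronegative.
Neither a single period nor a single group — weigh both effects.
Ga > Be: the two effects oppose for this pair; the across-period effect wins (1.81 vs 1.57).
Cl > Ga: relative to Ga, both the across-period and down-group shifts push Cl's electronegativity up.
O > Cl: the two effects oppose for this pair; the down-group effect wins (3.44 vs 3.16).
F > O: F lies to the right of O in period 2, so the across-period effect alone puts F higher.
Approximate values (Pauling): Be 1.57, O 3.44, F 3.98, Cl 3.16, Ga 1.81.
So from highest to lowest: F > O > Cl > Ga > Be.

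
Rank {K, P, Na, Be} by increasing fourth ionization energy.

IE_4 is the cost of taking one more electron from the +3 cation: K³⁺ is already 2 electrons into the core; P³⁺ still has 2 valence electrons; Na³⁺ is already 2 electrons into the core; Be³⁺ is already 1 electron into the core.
Core electrons are held far more tightly than valence electrons, so K, Na and Be top the IE_4 order.
The numbers (kJ/mol): K 5877, P 4964, Na 9543, Be 21007.
So the fourth ionization energies run P < K < Na < Be.

P, K, Na, Be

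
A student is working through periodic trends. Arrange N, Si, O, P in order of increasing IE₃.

Consider each +2 ion: N²⁺ still has 3 valence electrons; Si²⁺ still has 2 valence electrons; O²⁺ still has 4 valence electrons; P²⁺ still has 3 valence electrons.
All are still removing valence electrons, so compare the +2 ions as you would atoms: IE_3 generally rises across a period (higher Z_eff) and falls down a group (larger shell), subject to the usual subshell exceptions.
Valence configurations: N²⁺ [He]2s²2p¹, Si²⁺ [Ne]3s², O²⁺ [He]2s²2p², P²⁺ [Ne]3s²3p¹.
P²⁺ loses a lone 3p electron whereas Si²⁺ must break into a filled 3s² pair, so IE_3(Si) > IE_3(P) even though P has the higher nuclear charge.
Approximate IE_3 values (kJ/mol): N 4578, Si 3232, O 5300, P 2914.
So the third ionization energies run P < Si < N < O.

P, Si, N, O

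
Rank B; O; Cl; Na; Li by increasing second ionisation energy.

Cl, B, O, Na, Li

The second ionization energy removes an electron from the +1 ion. For each element: B⁺ still has 2 valence electrons; O⁺ still has 5 valence electrons; Cl⁺ still has 6 valence electrons; Na⁺ is the bare [Ne] core; Li⁺ is the bare [He] core.
Core electrons are held far more tightly than valence electrons, so Na and Li top the IE_2 order.
Valence configurations: B⁺ [He]2s², O⁺ [He]2s²2p³, Cl⁺ [Ne]3s²3p⁴.
Approximate IE_2 values (kJ/mol): B 2427, O 3388, Cl 2298, Na 4562, Li 7298.
Putting it together, IE_2: Cl < B < O < Na < Li.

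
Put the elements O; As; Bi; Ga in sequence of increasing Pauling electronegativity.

O is in period 2, group 16; Ga is in period 4, group 13; As is in period 4, group 15; Bi is in period 6, group 15.
Atoms toward the upper right of the periodic table pull bonding electrons most strongly.
Here both period and group differ, so the two effects have to be weighed against each other.
Bi > Ga: period and group pull opposite ways; the across-period shift dominates (2.02 vs 1.81).
As > Bi: they share group 15; the group trend gives As the larger value.
O > As: both effects reinforce here, so O is clearly the higher of the two.
Approximate values (Pauling): O 3.44, Ga 1.81, As 2.18, Bi 2.02.
So from lowest to highest: Ga < Bi < As < O.

Ga, Bi, As, O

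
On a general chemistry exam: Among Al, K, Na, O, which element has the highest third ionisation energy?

After 2 electrons have been removed, what remains? Al²⁺ still has 1 valence electron; K²⁺ is already 1 electron into the core; Na²⁺ is already 1 electron into the core; O²⁺ still has 4 valence electrons.
Usually core removal costs more than valence removal, but here the competition is close: a tightly held n=2 valence electron can cost more to remove than an n=3 core electron, so the actual values have to decide it.
Valence configurations: Al²⁺ [Ne]3s¹, O²⁺ [He]2s²2p².
Tabulated IE_3 (kJ/mol): Al 2745, K 4420, Na 6910, O 5300.
So the third ionization energies run Al < K < O < Na.

Na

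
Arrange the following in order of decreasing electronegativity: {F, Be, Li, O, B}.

F, O, B, Be, Li

Smaller atoms with higher effective nuclear charge are more electronegative.
All lie in period 2, so electronegativity increases left to right.
So from highest to lowest: F > O > B > Be > Li.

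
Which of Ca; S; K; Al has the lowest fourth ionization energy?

IE_4 is the cost of taking one more electron from the +3 cation: Ca³⁺ is already 1 electron into the core; S³⁺ still has 3 valence electrons; K³⁺ is already 2 electrons into the core; Al³⁺ is the bare [Ne] core.
Core electrons are held far more tightly than valence electrons, so K, Ca and Al top the IE_4 order.
The numbers (kJ/mol): Ca 6491, S 4556, K 5877, Al 11577.
Hence IE_4: S < K < Ca < Al.

S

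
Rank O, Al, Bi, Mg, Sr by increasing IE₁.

Sr < Al < Bi < Mg < O

O is in period 2, group 16; Mg is in period 3, group 2; Al is in period 3, group 13; Sr is in period 5, group 2; Bi is in period 6, group 15.
Across a period the outer electron is held more tightly (higher IE₁); down a group it sits in a higher shell, more shielded, and comes off more easily.
These span different periods and groups, so the two trends combine.
Al > Sr: relative to Sr, both the across-period and down-group shifts push Al's first ionization energy up.
Bi > Al: period and group pull opposite ways; the across-period shift dominates (703 vs 578 kJ/mol).
Mg > Bi: the two effects oppose for this pair; the down-group effect wins (738 vs 703 kJ/mol).
O > Mg: both effects reinforce here, so O is clearly the higher of the two.
Note the exception: Mg has a higher first ionization energy than Al, contrary to the simple trend — Al's single 3p electron is easier to remove than one from Mg's filled 3s².
Approximate values (kJ/mol): O 1314, Mg 738, Al 578, Sr 550, Bi 703.
So from lowest to highest: Sr < Al < Bi < Mg < O.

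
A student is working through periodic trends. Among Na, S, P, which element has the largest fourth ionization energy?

Na

The fourth ionization energy removes an electron from the +3 ion. For each element: Na³⁺ is already 2 electrons into the core; S³⁺ still has 3 valence electrons; P³⁺ still has 2 valence electrons.
Core electrons are held far more tightly than valence electrons, so Na tops the IE_4 order.
Valence configurations: S³⁺ [Ne]3s²3p¹, P³⁺ [Ne]3s².
S³⁺ loses a lone 3p electron whereas P³⁺ must break into a filled 3s² pair, so IE_4(P) > IE_4(S) even though S has the higher nuclear charge.
Tabulated IE_4 (kJ/mol): Na 9543, S 4556, P 4964.
Hence IE_4: S < P < Na.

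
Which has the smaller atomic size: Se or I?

Se

Across a period the added protons contract the valence shell; down a group each new principal shell makes the atom larger.
Here both period and group differ, so the two effects have to be weighed against each other.
I > Se: the two effects oppose for this pair; the down-group effect wins (133 vs 116 pm).
Approximate values (pm): Se 116, I 133.
So Se has the smaller atomic size (Se < I).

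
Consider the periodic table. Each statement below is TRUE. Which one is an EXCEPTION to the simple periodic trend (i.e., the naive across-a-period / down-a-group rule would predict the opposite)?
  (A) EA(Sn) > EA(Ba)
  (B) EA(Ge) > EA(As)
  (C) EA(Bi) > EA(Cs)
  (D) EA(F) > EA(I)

(B)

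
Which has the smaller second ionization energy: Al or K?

The second ionization energy removes an electron from the +1 ion. For each element: Al⁺ still has 2 valence electrons; K⁺ is the bare [Ar] core.
Core electrons are held far more tightly than valence electrons, so K tops the IE_2 order.
Approximate IE_2 values (kJ/mol): Al 1817, K 3052.
Putting it together, IE_2: Al < K.

Al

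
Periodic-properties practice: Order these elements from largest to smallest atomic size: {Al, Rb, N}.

Rb, Al, N

N is in period 2, group 15; Al is in period 3, group 13; Rb is in period 5, group 1.
Radius decreases left→right (rising Z_eff, same n) and increases top→bottom (higher n).
Here both period and group differ, so the two effects have to be weighed against each other.
Al > N: both effects reinforce here, so Al is clearly the larger of the two.
Rb > Al: both effects reinforce here, so Rb is clearly the larger of the two.
For reference (pm): N 71, Al 126, Rb 210.
So from largest to smallest: Rb > Al > N.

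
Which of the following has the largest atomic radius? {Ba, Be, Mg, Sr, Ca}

Be is in period 2, group 2; Mg is in period 3, group 2; Ca is in period 4, group 2; Sr is in period 5, group 2; Ba is in period 6, group 2.
Across a period the added protons contract the valence shell; down a group each new principal shell makes the atom larger.
All are in group 2, so atomic radius increases down the group.
The largest atomic radius among these belongs to Ba.

Ba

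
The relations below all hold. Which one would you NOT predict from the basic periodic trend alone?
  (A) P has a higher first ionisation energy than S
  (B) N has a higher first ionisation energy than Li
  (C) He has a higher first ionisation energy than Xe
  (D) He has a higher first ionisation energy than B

The general trend: first ionisation energy increases across a period and decreases down a group.
(A) P (period 3, group 15) vs S (period 3, group 16): the stated order contradicts the simple trend.
(B) N (period 2, group 15) vs Li (period 2, group 1): the stated order agrees with the simple trend.
(C) He (period 1, group 18) vs Xe (period 5, group 18): the stated order agrees with the simple trend.
(D) He (period 1, group 18) vs B (period 2, group 13): the stated order agrees with the simple trend.
The exception is (A): S (3p⁴) ionizes more easily than half-filled P (3p³) because the paired 3p electron in S is pushed out by e⁻–e⁻ repulsion.

(A)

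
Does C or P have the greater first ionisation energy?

C

Across a period the outer electron is held more tightly (higher IE₁); down a group it sits in a higher shell, more shielded, and comes off more easily.
These sit on a diagonal, where the across-period and down-group effects partly cancel.
C > P: period and group pull opposite ways; the down-group shift dominates (1086 vs 1012 kJ/mol).
Tabulated first ionization energy (kJ/mol): C 1086, P 1012.
So C has the greater first ionisation energy (C > P).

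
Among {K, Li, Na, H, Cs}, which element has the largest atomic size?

Cs

Atomic radius shrinks across a period as nuclear charge pulls the same shell inward, and grows down a group as new shells are added.
All are in group 1, so atomic radius increases down the group.
The largest atomic size among these belongs to Cs.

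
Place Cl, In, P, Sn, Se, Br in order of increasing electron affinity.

In, P, Sn, Se, Br, Cl

Electron affinity generally becomes more exothermic across a period toward the halogens and less exothermic down a group.
Here both period and group differ, so the two effects have to be weighed against each other.
P > In: both effects reinforce here, so P is clearly the higher of the two.
Sn > P: this pair runs against the simple trend — see the exception note.
Se > Sn: relative to Sn, both the across-period and down-group shifts push Se's electron affinity up.
Br > Se: both are in period 4; the period trend gives Br the larger value.
Cl > Br: they share group 17; the group trend gives Cl the larger value.
Note the exception: Sn has a higher electron affinity than P, contrary to the simple trend — adding an electron to P's half-filled np³ subshell costs electron-pairing energy.
Approximate values (kJ/mol): P 72, Cl 349, Se 195, Br 325, In 29, Sn 107.
So from lowest to highest: In < P < Sn < Se < Br < Cl.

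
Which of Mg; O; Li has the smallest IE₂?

Mg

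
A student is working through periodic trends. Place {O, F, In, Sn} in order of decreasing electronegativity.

F > O > Sn > In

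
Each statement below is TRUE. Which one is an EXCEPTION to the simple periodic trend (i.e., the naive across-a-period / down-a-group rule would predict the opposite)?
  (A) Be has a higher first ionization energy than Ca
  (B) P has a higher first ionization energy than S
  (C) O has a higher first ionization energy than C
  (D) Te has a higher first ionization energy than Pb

The general trend: first ionization energy increases across a period and decreases down a group.
(A) Be (period 2, group 2) vs Ca (period 4, group 2): the stated order agrees with the simple trend.
(B) P (period 3, group 15) vs S (period 3, group 16): the stated order contradicts the simple trend.
(C) O (period 2, group 16) vs C (period 2, group 14): the stated order agrees with the simple trend.
(D) Te (period 5, group 16) vs Pb (period 6, group 14): the stated order agrees with the simple trend.
The exception is (B): S (3p⁴) ionizes more easily than half-filled P (3p³) because the paired 3p electron in S is pushed out by e⁻–e⁻ repulsion.

(B)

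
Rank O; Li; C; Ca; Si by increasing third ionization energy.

Consider each +2 ion: O²⁺ still has 4 valence electrons; Li²⁺ is already 1 electron into the core; C²⁺ still has 2 valence electrons; Ca²⁺ is the bare [Ar] core; Si²⁺ still has 2 valence electrons.
Usually core removal costs more than valence removal, but here the competition is close: a tightly held n=2 valence electron can cost more to remove than an n=3 core electron, so the actual values have to decide it.
Valence configurations: O²⁺ [He]2s²2p², C²⁺ [He]2s², Si²⁺ [Ne]3s².
Tabulated IE_3 (kJ/mol): O 5300, Li 11815, C 4620, Ca 4912, Si 3232.
Hence IE_3: Si < C < Ca < O < Li.

Si < C < Ca < O < Li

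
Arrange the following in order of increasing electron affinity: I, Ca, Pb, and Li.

Ca < Pb < Li < I

Electron affinity generally becomes more exothermic across a period toward the halogens and less exothermic down a group.
These span different periods and groups, so the two trends combine.
Pb > Ca: period and group pull opposite ways; the across-period shift dominates (35 vs 2 kJ/mol).
Li > Pb: the two effects oppose for this pair; the down-group effect wins (60 vs 35 kJ/mol).
I > Li: the two effects oppose for this pair; the across-period effect wins (295 vs 60 kJ/mol).
Approximate values (kJ/mol): Li 60, Ca 2, I 295, Pb 35.
So from lowest to highest: Ca < Pb < Li < I.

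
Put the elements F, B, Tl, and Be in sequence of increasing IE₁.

IE₁ increases left→right with effective nuclear charge and decreases top→bottom as the valence shell moves farther out.
Here both period and group differ, so the two effects have to be weighed against each other.
B > Tl: they share group 13; the group trend gives B the larger value.
Be > B: this pair runs against the simple trend — see the exception note.
F > Be: both are in period 2; the period trend gives F the larger value.
Note the exception: Be has a higher first ionization energy than B, contrary to the simple trend — removing B's lone 2p electron is easier than breaking Be's filled 2s².
Approximate values (kJ/mol): Be 900, B 801, F 1681, Tl 589.
So from lowest to highest: Tl < B < Be < F.

Tl, B, Be, F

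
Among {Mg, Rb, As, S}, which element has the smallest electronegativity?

Rb

EN rises left→right (higher Z_eff, smaller atoms) and falls top→bottom (larger, more shielded atoms).
Neither a single period nor a single group — weigh both effects.
Mg > Rb: both effects reinforce here, so Mg is clearly the higher of the two.
As > Mg: the two effects oppose for this pair; the across-period effect wins (2.18 vs 1.31).
S > As: both effects reinforce here, so S is clearly the higher of the two.
For reference (Pauling): Mg 1.31, S 2.58, As 2.18, Rb 0.82.
The smallest electronegativity among these belongs to Rb.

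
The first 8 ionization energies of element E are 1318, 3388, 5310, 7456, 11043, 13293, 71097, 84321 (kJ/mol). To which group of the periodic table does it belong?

Group 16

Look for the largest jump between consecutive ionization energies: IE7/IE6 ≈ 5.3, far larger than any earlier ratio.
That jump marks the point where a core electron is being removed. So the atom has 6 valence electrons.
A main-group element with 6 valence electrons is in group 16.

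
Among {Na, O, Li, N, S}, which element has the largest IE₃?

Li

After 2 electrons have been removed, what remains? Na²⁺ is already 1 electron into the core; O²⁺ still has 4 valence electrons; Li²⁺ is already 1 electron into the core; N²⁺ still has 3 valence electrons; S²⁺ still has 4 valence electrons.
Breaking into a closed-shell core is much more expensive than removing a leftover valence electron — Na and Li have the largest IE_3 here.
Valence configurations: O²⁺ [He]2s²2p², N²⁺ [He]2s²2p¹, S²⁺ [Ne]3s²3p².
The numbers (kJ/mol): Na 6910, O 5300, Li 11815, N 4578, S 3357.
Putting it together, IE_3: S < N < O < Na < Li.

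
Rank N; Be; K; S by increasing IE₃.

S < K < N < Be

After 2 electrons have been removed, what remains? N²⁺ still has 3 valence electrons; Be²⁺ is the bare [He] core; K²⁺ is already 1 electron into the core; S²⁺ still has 4 valence electrons.
Usually core removal costs more than valence removal, but here the competition is close: a tightly held n=2 valence electron can cost more to remove than an n=3 core electron, so the actual values have to decide it.
Valence configurations: N²⁺ [He]2s²2p¹, S²⁺ [Ne]3s²3p².
Approximate IE_3 values (kJ/mol): N 4578, Be 14849, K 4420, S 3357.
Putting it together, IE_3: S < K < N < Be.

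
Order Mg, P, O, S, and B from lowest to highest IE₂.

Consider each +1 ion: Mg⁺ still has 1 valence electron; P⁺ still has 4 valence electrons; O⁺ still has 5 valence electrons; S⁺ still has 5 valence electrons; B⁺ still has 2 valence electrons.
All are still removing valence electrons, so compare the +1 ions as you would atoms: IE_2 generally rises across a period (higher Z_eff) and falls down a group (larger shell), subject to the usual subshell exceptions.
Valence configurations: Mg⁺ [Ne]3s¹, P⁺ [Ne]3s²3p², O⁺ [He]2s²2p³, S⁺ [Ne]3s²3p³, B⁺ [He]2s².
The numbers (kJ/mol): Mg 1451, P 1907, O 3388, S 2252, B 2427.
Putting it together, IE_2: Mg < P < S < B < O.

Mg < P < S < B < O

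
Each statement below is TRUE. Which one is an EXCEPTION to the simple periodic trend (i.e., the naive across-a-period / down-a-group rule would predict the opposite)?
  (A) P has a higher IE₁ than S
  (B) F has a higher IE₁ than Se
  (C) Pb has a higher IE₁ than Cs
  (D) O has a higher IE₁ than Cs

(A)

The general trend: IE₁ increases across a period and decreases down a group.
(A) P (period 3, group 15) vs S (period 3, group 16): the stated order contradicts the simple trend.
(B) F (period 2, group 17) vs Se (period 4, group 16): the stated order agrees with the simple trend.
(C) Pb (period 6, group 14) vs Cs (period 6, group 1): the stated order agrees with the simple trend.
(D) O (period 2, group 16) vs Cs (period 6, group 1): the stated order agrees with the simple trend.
The exception is (A): S (3p⁴) ionizes more easily than half-filled P (3p³) because the paired 3p electron in S is pushed out by e⁻–e⁻ repulsion.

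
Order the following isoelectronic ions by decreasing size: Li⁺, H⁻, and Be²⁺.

All of these have 2 electrons, so size is governed by nuclear charge alone: the more protons, the stronger the pull on the same electron cloud, and the smaller the ion.
Nuclear charges: Be²⁺ (Z=4), Li⁺ (Z=3), H⁻ (Z=1).
Largest to smallest: H⁻ > Li⁺ > Be²⁺.

H⁻, Li⁺, Be²⁺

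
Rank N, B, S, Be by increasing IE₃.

S < B < N < Be

IE_3 is the cost of taking one more electron from the +2 cation: N²⁺ still has 3 valence electrons; B²⁺ still has 1 valence electron; S²⁺ still has 4 valence electrons; Be²⁺ is the bare [He] core.
Pulling an electron out of a noble-gas core costs far more than removing a remaining valence electron, so Be sits at the high end of IE_3.
Valence configurations: N²⁺ [He]2s²2p¹, B²⁺ [He]2s¹, S²⁺ [Ne]3s²3p².
Tabulated IE_3 (kJ/mol): N 4578, B 3660, S 3357, Be 14849.
So the third ionization energies run S < B < N < Be.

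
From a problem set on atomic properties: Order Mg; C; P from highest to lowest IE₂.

C, P, Mg

Consider each +1 ion: Mg⁺ still has 1 valence electron; C⁺ still has 3 valence electrons; P⁺ still has 4 valence electrons.
All are still removing valence electrons, so compare the +1 ions as you would atoms: IE_2 generally rises across a period (higher Z_eff) and falls down a group (larger shell), subject to the usual subshell exceptions.
Valence configurations: Mg⁺ [Ne]3s¹, C⁺ [He]2s²2p¹, P⁺ [Ne]3s²3p².
The numbers (kJ/mol): Mg 1451, C 2353, P 1907.
Hence IE_2: Mg < P < C.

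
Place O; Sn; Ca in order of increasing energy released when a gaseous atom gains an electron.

O is in period 2, group 16; Ca is in period 4, group 2; Sn is in period 5, group 14.
Electron affinity generally becomes more exothermic across a period toward the halogens and less exothermic down a group.
These span different periods and groups, so the two trends combine.
Sn > Ca: the two effects oppose for this pair; the across-period effect wins (107 vs 2 kJ/mol).
O > Sn: relative to Sn, both the across-period and down-group shifts push O's electron affinity up.
Approximate values (kJ/mol): O 141, Ca 2, Sn 107.
So from lowest to highest: Ca < Sn < O.

Ca < Sn < O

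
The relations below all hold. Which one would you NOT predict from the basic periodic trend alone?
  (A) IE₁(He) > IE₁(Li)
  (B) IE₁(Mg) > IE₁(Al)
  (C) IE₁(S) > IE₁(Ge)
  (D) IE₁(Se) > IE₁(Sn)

The general trend: first ionization energy increases across a period and decreases down a group.
(A) He (period 1, group 18) vs Li (period 2, group 1): the stated order agrees with the simple trend.
(B) Mg (period 3, group 2) vs Al (period 3, group 13): the stated order contradicts the simple trend.
(C) S (period 3, group 16) vs Ge (period 4, group 14): the stated order agrees with the simple trend.
(D) Se (period 4, group 16) vs Sn (period 5, group 14): the stated order agrees with the simple trend.
The exception is (B): Al's single 3p electron is easier to remove than one from Mg's filled 3s².

(B)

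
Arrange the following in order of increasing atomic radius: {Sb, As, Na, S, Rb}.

Na is in period 3, group 1; S is in period 3, group 16; As is in period 4, group 15; Rb is in period 5, group 1; Sb is in period 5, group 15.
Across a period the added protons contract the valence shell; down a group each new principal shell makes the atom larger.
Here both period and group differ, so the two effects have to be weighed against each other.
As > S: both effects reinforce here, so As is clearly the larger of the two.
Sb > As: Sb sits below As in group 15, so the down-group effect alone puts Sb larger.
Na > Sb: the two effects oppose for this pair; the across-period effect wins (155 vs 140 pm).
Rb > Na: they share group 1; the group trend gives Rb the larger value.
For reference (pm): Na 155, S 103, As 121, Rb 210, Sb 140.
So from smallest to largest: S < As < Sb < Na < Rb.

S < As < Sb < Na < Rb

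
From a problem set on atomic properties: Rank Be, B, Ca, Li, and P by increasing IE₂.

Ca < Be < P < B < Li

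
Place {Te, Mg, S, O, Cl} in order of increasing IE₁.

O is in period 2, group 16; Mg is in period 3, group 2; S is in period 3, group 16; Cl is in period 3, group 17; Te is in period 5, group 16.
Across a period the outer electron is held more tightly (higher IE₁); down a group it sits in a higher shell, more shielded, and comes off more easily.
Here both period and group differ, so the two effects have to be weighed against each other.
Te > Mg: period and group pull opposite ways; the across-period shift dominates (869 vs 738 kJ/mol).
S > Te: S sits above Te in group 16, so the down-group effect alone puts S higher.
Cl > S: both are in period 3; the period trend gives Cl the larger value.
O > Cl: period and group pull opposite ways; the down-group shift dominates (1314 vs 1251 kJ/mol).
Approximate values (kJ/mol): O 1314, Mg 738, S 1000, Cl 1251, Te 869.
So from lowest to highest: Mg < Te < S < Cl < O.

Mg < Te < S < Cl < O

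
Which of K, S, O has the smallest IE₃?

The third ionization energy removes an electron from the +2 ion. For each element: K²⁺ is already 1 electron into the core; S²⁺ still has 4 valence electrons; O²⁺ still has 4 valence electrons.
Usually core removal costs more than valence removal, but here the competition is close: a tightly held n=2 valence electron can cost more to remove than an n=3 core electron, so the actual values have to decide it.
Valence configurations: S²⁺ [Ne]3s²3p², O²⁺ [He]2s²2p².
The numbers (kJ/mol): K 4420, S 3357, O 5300.
So the third ionization energies run S < K < O.

S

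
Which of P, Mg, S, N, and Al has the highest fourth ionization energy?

Al

IE_4 is the cost of taking one more electron from the +3 cation: P³⁺ still has 2 valence electrons; Mg³⁺ is already 1 electron into the core; S³⁺ still has 3 valence electrons; N³⁺ still has 2 valence electrons; Al³⁺ is the bare [Ne] core.
Pulling an electron out of a noble-gas core costs far more than removing a remaining valence electron, so Mg and Al sit at the high end of IE_4.
Valence configurations: P³⁺ [Ne]3s², S³⁺ [Ne]3s²3p¹, N³⁺ [He]2s².
S³⁺ loses a lone 3p electron whereas P³⁺ must break into a filled 3s² pair, so IE_4(P) > IE_4(S) even though S has the higher nuclear charge.
Tabulated IE_4 (kJ/mol): P 4964, Mg 10543, S 4556, N 7475, Al 11577.
Putting it together, IE_4: S < P < N < Mg < Al.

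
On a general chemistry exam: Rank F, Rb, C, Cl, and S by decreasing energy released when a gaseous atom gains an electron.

Cl > F > S > C > Rb

EA tends to increase across a period and decrease down a group, though the pattern is less regular than for IE or radius.
Neither a single period nor a single group — weigh both effects.
C > Rb: both effects reinforce here, so C is clearly the higher of the two.
S > C: the two effects oppose for this pair; the across-period effect wins (200 vs 122 kJ/mol).
F > S: both effects reinforce here, so F is clearly the higher of the two.
Cl > F: this pair runs against the simple trend — see the exception note.
Note the exception: Cl has a higher electron affinity than F, contrary to the simple trend — F's small 2p subshell makes the incoming electron feel strong e⁻–e⁻ repulsion, so Cl actually releases more energy on gaining an electron.
Tabulated electron affinity (kJ/mol): C 122, F 328, S 200, Cl 349, Rb 47.
So from highest to lowest: Cl > F > S > C > Rb.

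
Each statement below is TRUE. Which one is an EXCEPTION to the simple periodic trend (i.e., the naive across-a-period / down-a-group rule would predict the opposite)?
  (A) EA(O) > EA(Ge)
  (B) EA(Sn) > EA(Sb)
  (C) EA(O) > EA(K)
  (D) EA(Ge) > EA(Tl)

The general trend: electron affinity increases across a period and decreases down a group.
(A) O (period 2, group 16) vs Ge (period 4, group 14): the stated order agrees with the simple trend.
(B) Sn (period 5, group 14) vs Sb (period 5, group 15): the stated order contradicts the simple trend.
(C) O (period 2, group 16) vs K (period 4, group 1): the stated order agrees with the simple trend.
(D) Ge (period 4, group 14) vs Tl (period 6, group 13): the stated order agrees with the simple trend.
The exception is (B): adding an electron to Sb's half-filled 5p³ is unfavourable, so Sn has the more exothermic EA.

(B)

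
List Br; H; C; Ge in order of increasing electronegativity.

Ge < H < C < Br

H is in period 1, group 1; C is in period 2, group 14; Ge is in period 4, group 14; Br is in period 4, group 17.
EN rises left→right (higher Z_eff, smaller atoms) and falls top→bottom (larger, more shielded atoms).
Neither a single period nor a single group — weigh both effects.
H > Ge: period and group pull opposite ways; the down-group shift dominates (2.20 vs 2.01).
C > H: period and group pull opposite ways; the across-period shift dominates (2.55 vs 2.20).
Br > C: the two effects oppose for this pair; the across-period effect wins (2.96 vs 2.55).
Approximate values (Pauling): H 2.20, C 2.55, Ge 2.01, Br 2.96.
So from lowest to highest: Ge < H < C < Br.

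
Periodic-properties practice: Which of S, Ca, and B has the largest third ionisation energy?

Ca

The third ionization energy removes an electron from the +2 ion. For each element: S²⁺ still has 4 valence electrons; Ca²⁺ is the bare [Ar] core; B²⁺ still has 1 valence electron.
Core electrons are held far more tightly than valence electrons, so Ca tops the IE_3 order.
Valence configurations: S²⁺ [Ne]3s²3p², B²⁺ [He]2s¹.
The numbers (kJ/mol): S 3357, Ca 4912, B 3660.
Overall IE_3 order: S < B < Ca.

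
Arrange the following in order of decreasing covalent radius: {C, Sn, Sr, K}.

Moving right in a period, electrons are added to the same shell under a stronger nuclear pull, so atoms get smaller; moving down, a new shell is opened and atoms get larger.
These span different periods and groups, so the two trends combine.
Sn > C: they share group 14; the group trend gives Sn the larger value.
Sr > Sn: both are in period 5; the period trend gives Sr the larger value.
K > Sr: period and group pull opposite ways; the across-period shift dominates (196 vs 185 pm).
Approximate values (pm): C 75, K 196, Sr 185, Sn 140.
So from largest to smallest: K > Sr > Sn > C.

K > Sr > Sn > C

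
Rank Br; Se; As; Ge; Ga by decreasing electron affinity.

Br, Se, Ge, As, Ga

Atoms with high Z_eff and room in the valence shell (especially the halogens) have the most exothermic electron affinities.
All lie in period 4; the across-period trend (electron affinity increases left to right) applies, with the exception below.
Note the exception: Ge has a higher electron affinity than As, contrary to the simple trend — adding an electron to As's half-filled 4p³ is unfavourable, so Ge (4p²) has the more exothermic EA.
Tabulated electron affinity (kJ/mol): Ga 29, Ge 119, As 78, Se 195, Br 325.
So from highest to lowest: Br > Se > Ge > As > Ga.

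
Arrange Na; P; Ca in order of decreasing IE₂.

Na > P > Ca

After 1 electron has been removed, what remains? Na⁺ is the bare [Ne] core; P⁺ still has 4 valence electrons; Ca⁺ still has 1 valence electron.
Pulling an electron out of a noble-gas core costs far more than removing a remaining valence electron, so Na sits at the high end of IE_2.
Valence configurations: P⁺ [Ne]3s²3p², Ca⁺ [Ar]4s¹.
The numbers (kJ/mol): Na 4562, P 1907, Ca 1145.
Putting it together, IE_2: Ca < P < Na.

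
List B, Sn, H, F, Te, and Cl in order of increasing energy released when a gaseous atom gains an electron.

H is in period 1, group 1; B is in period 2, group 13; F is in period 2, group 17; Cl is in period 3, group 17; Sn is in period 5, group 14; Te is in period 5, group 16.
Electron affinity generally becomes more exothermic across a period toward the halogens and less exothermic down a group.
Here both period and group differ, so the two effects have to be weighed against each other.
H > B: period and group pull opposite ways; the down-group shift dominates (73 vs 27 kJ/mol).
Sn > H: period and group pull opposite ways; the across-period shift dominates (107 vs 73 kJ/mol).
Te > Sn: Te lies to the right of Sn in period 5, so the across-period effect alone puts Te higher.
F > Te: both effects reinforce here, so F is clearly the higher of the two.
Cl > F: this pair runs against the simple trend — see the exception note.
Note the exception: Cl has a higher electron affinity than F, contrary to the simple trend — F's small 2p subshell makes the incoming electron feel strong e⁻–e⁻ repulsion, so Cl actually releases more energy on gaining an electron.
Approximate values (kJ/mol): H 73, B 27, F 328, Cl 349, Sn 107, Te 190.
So from lowest to highest: B < H < Sn < Te < F < Cl.

B < H < Sn < Te < F < Cl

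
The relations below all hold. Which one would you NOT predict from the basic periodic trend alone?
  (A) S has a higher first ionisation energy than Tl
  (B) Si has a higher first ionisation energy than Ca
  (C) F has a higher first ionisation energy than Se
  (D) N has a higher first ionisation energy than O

(D)

The general trend: first ionisation energy increases across a period and decreases down a group.
(A) S (period 3, group 16) vs Tl (period 6, group 13): the stated order agrees with the simple trend.
(B) Si (period 3, group 14) vs Ca (period 4, group 2): the stated order agrees with the simple trend.
(C) F (period 2, group 17) vs Se (period 4, group 16): the stated order agrees with the simple trend.
(D) N (period 2, group 15) vs O (period 2, group 16): the stated order contradicts the simple trend.
The exception is (D): pairing an electron in O's 2p⁴ costs repulsion energy, so O ionizes more easily than half-filled N (2p³).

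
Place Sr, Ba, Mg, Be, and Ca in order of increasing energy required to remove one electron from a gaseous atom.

Ba < Sr < Ca < Mg < Be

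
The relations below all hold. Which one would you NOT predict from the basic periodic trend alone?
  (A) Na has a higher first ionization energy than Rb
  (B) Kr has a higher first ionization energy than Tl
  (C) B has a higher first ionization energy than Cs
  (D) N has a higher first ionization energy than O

The general trend: first ionization energy increases across a period and decreases down a group.
(A) Na (period 3, group 1) vs Rb (period 5, group 1): the stated order agrees with the simple trend.
(B) Kr (period 4, group 18) vs Tl (period 6, group 13): the stated order agrees with the simple trend.
(C) B (period 2, group 13) vs Cs (period 6, group 1): the stated order agrees with the simple trend.
(D) N (period 2, group 15) vs O (period 2, group 16): the stated order contradicts the simple trend.
The exception is (D): pairing an electron in O's 2p⁴ costs repulsion energy, so O ionizes more easily than half-filled N (2p³).

(D)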